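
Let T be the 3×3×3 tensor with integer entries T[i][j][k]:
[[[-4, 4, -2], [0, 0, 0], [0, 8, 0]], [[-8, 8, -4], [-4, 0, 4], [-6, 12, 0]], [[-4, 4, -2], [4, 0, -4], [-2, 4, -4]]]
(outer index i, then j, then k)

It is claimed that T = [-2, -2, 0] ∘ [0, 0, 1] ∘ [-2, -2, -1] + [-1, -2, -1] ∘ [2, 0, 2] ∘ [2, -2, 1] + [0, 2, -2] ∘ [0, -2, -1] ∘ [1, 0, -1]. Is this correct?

Reconstruct entrywise from the claimed factors. For example, T[1,0,1] = 8 and Σₗ aₗ[1]bₗ[0]cₗ[1] = (-2)·(0)·(-2) + (-2)·(2)·(-2) + (2)·(0)·(0) = 8; checking all 27 entries, every one matches. The claim holds.

Yes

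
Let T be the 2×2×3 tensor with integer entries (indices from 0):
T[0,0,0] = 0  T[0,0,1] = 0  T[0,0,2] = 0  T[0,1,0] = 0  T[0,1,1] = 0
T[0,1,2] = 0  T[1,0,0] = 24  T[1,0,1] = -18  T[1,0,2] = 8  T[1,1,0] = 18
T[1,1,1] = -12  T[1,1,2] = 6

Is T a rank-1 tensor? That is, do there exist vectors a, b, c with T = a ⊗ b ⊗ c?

The mode-3 unfolding of T (rows indexed by k, columns by (i,j) = (0,0), (0,1), (1,0), (1,1)) is [[0, 0, 24, 18], [0, 0, -18, -12], [0, 0, 8, 6]].
There the 2×2 minor on rows k ∈ {0, 1}, columns (i,j) ∈ {(1,0), (1,1)} is det [[24, 18], [-18, -12]] = 36 ≠ 0, so this unfolding has rank ≥ 2; CP rank is at least every unfolding rank, so rank(T) ≥ 2.
In particular rank(T) ≥ 2 > 1, so T is not rank-1.

No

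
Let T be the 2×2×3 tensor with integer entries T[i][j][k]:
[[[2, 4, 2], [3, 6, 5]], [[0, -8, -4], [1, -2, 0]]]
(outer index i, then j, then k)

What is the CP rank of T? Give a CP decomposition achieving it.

rank(T) = 3

Lower bound: in the mode-3 unfolding of T (rows indexed by k, columns by (i,j)) the 3×3 minor on rows k ∈ {0, 1, 2}, columns (i,j) ∈ {(0,0), (0,1), (1,0)} is det [[2, 3, 0], [4, 6, -8], [2, 5, -4]] = 32 ≠ 0, so that unfolding has rank ≥ 3 and hence rank(T) ≥ 3 (CP rank is at least every unfolding rank, though it can be larger).
Upper bound: T is a sum of 3 rank-1 terms, T = (1, -2) ⊗ (2, 1) ⊗ (-1, 2, 1) + (1, -1) ⊗ (2, 1) ⊗ (2, 0, 0) + (2, 1) ⊗ (0, 1) ⊗ (1, 2, 2) (written with every a and b primitive with positive leading entry and the scale carried by c; CP decompositions are not unique, and this one is verified by expanding entrywise), so rank(T) ≤ 3.
These bounds meet, so rank(T) = 3.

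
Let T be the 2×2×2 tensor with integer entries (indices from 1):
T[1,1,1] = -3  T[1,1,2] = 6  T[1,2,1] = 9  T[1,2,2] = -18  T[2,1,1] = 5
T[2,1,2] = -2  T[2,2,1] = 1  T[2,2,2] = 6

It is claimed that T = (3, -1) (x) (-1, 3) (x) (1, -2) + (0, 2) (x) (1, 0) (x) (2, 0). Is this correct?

Reconstruct entry (2,2,1) from the claimed factors: Σₗ aₗ[2]bₗ[2]cₗ[1] = (-1)·(3)·(1) + (2)·(0)·(2) = -3, but T[2,2,1] = 1. The claim is false.

No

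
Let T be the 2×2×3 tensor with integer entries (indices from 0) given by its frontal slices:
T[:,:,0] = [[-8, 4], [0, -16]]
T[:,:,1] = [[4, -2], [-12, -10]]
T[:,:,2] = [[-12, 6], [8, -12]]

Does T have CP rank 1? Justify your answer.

No

The mode-1 unfolding of T (rows indexed by i, columns by (j,k) = (0,0), (0,1), (0,2), (1,0), (1,1), (1,2)) is [[-8, 4, -12, 4, -2, 6], [0, -12, 8, -16, -10, -12]].
There the 2×2 minor on rows i ∈ {0, 1}, columns (j,k) ∈ {(0,0), (0,1)} is det [[-8, 4], [0, -12]] = 96 ≠ 0, so this unfolding has rank ≥ 2; CP rank is at least every unfolding rank, so rank(T) ≥ 2.
In particular rank(T) ≥ 2 > 1, so T is not rank-1.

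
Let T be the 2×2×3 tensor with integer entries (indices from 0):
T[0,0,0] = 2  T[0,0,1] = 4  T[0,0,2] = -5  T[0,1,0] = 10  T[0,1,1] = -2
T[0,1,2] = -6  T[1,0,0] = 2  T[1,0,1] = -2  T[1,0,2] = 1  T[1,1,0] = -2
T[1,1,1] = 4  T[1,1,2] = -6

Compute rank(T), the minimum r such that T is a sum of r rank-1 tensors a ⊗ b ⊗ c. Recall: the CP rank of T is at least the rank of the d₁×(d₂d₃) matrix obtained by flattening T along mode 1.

Lower bound: the mode-3 unfolding of T (rows indexed by k, columns by (i,j) = (0,0), (0,1), (1,0), (1,1)) is [[2, 10, 2, -2], [4, -2, -2, 4], [-5, -6, 1, -6]].
There the 3×3 minor on rows k ∈ {0, 1, 2}, columns (i,j) ∈ {(0,0), (0,1), (1,0)} is det [[2, 10, 2], [4, -2, -2], [-5, -6, 1]] = -36 ≠ 0, so this unfolding has rank ≥ 3; CP rank is at least every unfolding rank, so rank(T) ≥ 3. (Flattening ranks never certify an upper bound on CP rank; for that we must actually write T with 3 rank-1 terms.)
Upper bound: T is a sum of 3 rank-1 terms, T = [1, -1] ⊗ [1, -2] ⊗ [-2, 2, -1] + [1, 0] ⊗ [1, 1] ⊗ [4, 2, -4] + [1, 1] ⊗ [0, 1] ⊗ [2, 0, -4] (one valid choice — decompositions are not unique — normalised so each a, b is primitive with positive first nonzero entry; check it by expanding all entries), so rank(T) ≤ 3.
These bounds meet, so rank(T) = 3.

3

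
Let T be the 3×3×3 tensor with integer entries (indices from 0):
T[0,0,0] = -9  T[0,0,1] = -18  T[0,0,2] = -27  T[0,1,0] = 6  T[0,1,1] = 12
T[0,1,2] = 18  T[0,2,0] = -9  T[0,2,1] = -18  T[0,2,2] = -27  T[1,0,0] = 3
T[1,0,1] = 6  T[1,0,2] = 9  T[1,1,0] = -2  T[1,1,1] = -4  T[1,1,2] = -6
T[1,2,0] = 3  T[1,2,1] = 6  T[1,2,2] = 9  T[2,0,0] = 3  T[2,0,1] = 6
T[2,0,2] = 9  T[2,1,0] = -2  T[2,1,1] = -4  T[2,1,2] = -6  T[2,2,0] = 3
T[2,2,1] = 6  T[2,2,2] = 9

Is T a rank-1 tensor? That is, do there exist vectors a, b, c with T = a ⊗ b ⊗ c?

Yes

If T = a ⊗ b ⊗ c then every fibre of T is a multiple of the corresponding factor, so read the factors off the fibres through the nonzero entry T[0,0,0] = -9.
The mode-1 fibre T[:,0,0] = [-9, 3, 3] gives a = [3, -1, -1] (primitive direction); the mode-2 fibre T[0,:,0] = [-9, 6, -9] gives b = [3, -2, 3]; then c[k] = T[0,0,k] / (a[0]·b[0]) = [-9, -18, -27] / 9 = [-1, -2, -3].
Expanding [3, -1, -1] ⊗ [3, -2, 3] ⊗ [-1, -2, -3] reproduces all 27 entries of T, so T = [3, -1, -1] ⊗ [3, -2, 3] ⊗ [-1, -2, -3] and rank(T) ≤ 1.
Equivalently every frontal slice T[:,:,k] is c[k] times the rank-1 matrix [3, -1, -1] ⊗ [3, -2, 3]. So T has rank 1 (it is nonzero).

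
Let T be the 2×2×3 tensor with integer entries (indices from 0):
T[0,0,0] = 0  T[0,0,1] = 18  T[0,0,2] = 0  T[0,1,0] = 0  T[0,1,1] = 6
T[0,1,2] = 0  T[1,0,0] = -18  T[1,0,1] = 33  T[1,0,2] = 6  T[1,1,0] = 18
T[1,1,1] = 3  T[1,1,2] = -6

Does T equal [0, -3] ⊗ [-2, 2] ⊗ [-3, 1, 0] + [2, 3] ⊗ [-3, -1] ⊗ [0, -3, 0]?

Reconstruct entry (1,0,2) from the claimed factors: Σₗ aₗ[1]bₗ[0]cₗ[2] = (-3)·(-2)·(0) + (3)·(-3)·(0) = 0, but T[1,0,2] = 6. The claim is false.

No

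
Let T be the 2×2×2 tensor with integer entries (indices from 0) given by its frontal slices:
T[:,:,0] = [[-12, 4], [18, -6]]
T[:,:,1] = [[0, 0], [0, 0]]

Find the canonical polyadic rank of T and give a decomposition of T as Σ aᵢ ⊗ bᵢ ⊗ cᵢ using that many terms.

rank(T) = 1

Lower bound: T ≠ 0 (e.g. T[0,0,0] = -12), so rank(T) ≥ 1.
Upper bound: if T = a ⊗ b ⊗ c then every fibre of T is a multiple of the corresponding factor, so read the factors off the fibres through the nonzero entry T[0,0,0] = -12.
The mode-1 fibre T[:,0,0] = [-12, 18] gives a = [2, -3] (primitive direction); the mode-2 fibre T[0,:,0] = [-12, 4] gives b = [3, -1]; then c[k] = T[0,0,k] / (a[0]·b[0]) = [-12, 0] / 6 = [-2, 0].
Expanding [2, -3] ⊗ [3, -1] ⊗ [-2, 0] reproduces all 8 entries of T, so T = [2, -3] ⊗ [3, -1] ⊗ [-2, 0] and rank(T) ≤ 1.
These bounds meet, so rank(T) = 1.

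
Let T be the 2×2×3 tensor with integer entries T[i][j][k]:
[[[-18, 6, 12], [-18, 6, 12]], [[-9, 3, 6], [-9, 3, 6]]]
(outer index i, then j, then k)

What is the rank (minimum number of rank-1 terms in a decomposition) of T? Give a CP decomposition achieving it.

rank(T) = 1

Lower bound: T ≠ 0 (e.g. T[0,0,0] = -18), so rank(T) ≥ 1.
Upper bound: if T = a ⊗ b ⊗ c then every fibre of T is a multiple of the corresponding factor, so read the factors off the fibres through the nonzero entry T[0,0,0] = -18.
The mode-1 fibre T[:,0,0] = [-18, -9] gives a = [2, 1] (primitive direction); the mode-2 fibre T[0,:,0] = [-18, -18] gives b = [1, 1]; then c[k] = T[0,0,k] / (a[0]·b[0]) = [-18, 6, 12] / 2 = [-9, 3, 6].
Expanding [2, 1] ⊗ [1, 1] ⊗ [-9, 3, 6] reproduces all 12 entries of T, so T = [2, 1] ⊗ [1, 1] ⊗ [-9, 3, 6] and rank(T) ≤ 1.
These bounds meet, so rank(T) = 1.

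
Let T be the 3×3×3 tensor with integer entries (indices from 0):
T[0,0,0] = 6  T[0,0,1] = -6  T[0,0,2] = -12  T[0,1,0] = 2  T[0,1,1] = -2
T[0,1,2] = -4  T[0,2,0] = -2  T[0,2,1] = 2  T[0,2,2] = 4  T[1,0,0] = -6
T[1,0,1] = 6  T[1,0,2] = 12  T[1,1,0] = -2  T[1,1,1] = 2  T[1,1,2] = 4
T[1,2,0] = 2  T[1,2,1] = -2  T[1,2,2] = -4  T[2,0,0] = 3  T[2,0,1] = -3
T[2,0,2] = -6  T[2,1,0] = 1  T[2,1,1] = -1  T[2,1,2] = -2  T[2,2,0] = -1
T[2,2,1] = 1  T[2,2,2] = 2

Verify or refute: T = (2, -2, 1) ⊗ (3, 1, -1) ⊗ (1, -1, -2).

Reconstruct entrywise from the claimed factors. For example, T[2,2,0] = -1 and Σₗ aₗ[2]bₗ[2]cₗ[0] = (1)·(-1)·(1) = -1; checking all 27 entries, every one matches. The claim holds.

Yes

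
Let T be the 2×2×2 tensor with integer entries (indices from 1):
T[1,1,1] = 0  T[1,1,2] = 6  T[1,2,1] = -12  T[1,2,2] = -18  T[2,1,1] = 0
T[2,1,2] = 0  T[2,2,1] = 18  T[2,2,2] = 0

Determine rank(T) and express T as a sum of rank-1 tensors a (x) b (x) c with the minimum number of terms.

rank(T) = 2

Lower bound: the mode-1 unfolding of T (rows indexed by i, columns by (j,k) = (1,1), (1,2), (2,1), (2,2)) is [[0, 6, -12, -18], [0, 0, 18, 0]].
There the 2×2 minor on rows i ∈ {1, 2}, columns (j,k) ∈ {(1,2), (2,1)} is det [[6, -12], [0, 18]] = 108 ≠ 0, so this unfolding has rank ≥ 2; CP rank is at least every unfolding rank, so rank(T) ≥ 2. (This is only a lower bound: in general the CP rank may exceed every unfolding rank, so we still need to exhibit 2 rank-1 terms summing to T.)
Upper bound — finding two terms. Write S_k = T[:,:,k] for the frontal slices: S₁ = [[0, -12], [0, 18]], S₂ = [[6, -18], [0, 0]].
If T = a₁ (x) b₁ (x) c₁ + a₂ (x) b₂ (x) c₂ then each S_k = c₁[k]·a₁b₁ᵀ + c₂[k]·a₂b₂ᵀ. S₁ and S₂ are linearly independent, so a₁b₁ᵀ and a₂b₂ᵀ must span the same plane of matrices: they are the rank-1 matrices of the form x·S₁ + y·S₂.
det(x·S₁ + y·S₂) is 108·xy = 108·(y)(x), vanishing at (x:y) = (1:0) and (0:1).
M₁ = S₁ = [[0, -12], [0, 18]] = (-6)·[2, -3][0, 1]ᵀ and M₂ = S₂ = [[6, -18], [0, 0]] = 6·[1, 0][1, -3]ᵀ, so take a₁ = [2, -3], b₁ = [0, 1], a₂ = [1, 0], b₂ = [1, -3].
Each slice is an integer combination of E₁ = a₁b₁ᵀ and E₂ = a₂b₂ᵀ: S₁ = −6·E₁, S₂ = 6·E₂; reading off coefficients, c₁ = [-6, 0] and c₂ = [0, 6].
Hence T = [2, -3] (x) [0, 1] (x) [-6, 0] + [1, 0] (x) [1, -3] (x) [0, 6], so rank(T) ≤ 2.
These bounds meet, so rank(T) = 2.
Check entry T[2,1,1] = 0: (-3)·(0)·(-6) + (0)·(1)·(0) = 0.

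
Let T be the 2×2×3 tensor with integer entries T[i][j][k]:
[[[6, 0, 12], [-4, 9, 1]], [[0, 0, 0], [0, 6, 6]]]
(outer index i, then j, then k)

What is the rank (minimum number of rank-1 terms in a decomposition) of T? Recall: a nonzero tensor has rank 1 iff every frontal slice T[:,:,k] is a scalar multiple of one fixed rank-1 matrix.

Lower bound: the mode-3 unfolding of T (rows indexed by k, columns by (i,j) = (0,0), (0,1), (1,0), (1,1)) is [[6, -4, 0, 0], [0, 9, 0, 6], [12, 1, 0, 6]].
There the 2×2 minor on rows k ∈ {0, 1}, columns (i,j) ∈ {(0,0), (0,1)} is det [[6, -4], [0, 9]] = 54 ≠ 0, so this unfolding has rank ≥ 2; CP rank is at least every unfolding rank, so rank(T) ≥ 2. (Flattening ranks never certify an upper bound on CP rank; for that we must actually write T with 2 rank-1 terms.)
Upper bound — finding two terms. Write S_k = T[:,:,k] for the frontal slices: S₀ = [[6, -4], [0, 0]], S₁ = [[0, 9], [0, 6]], S₂ = [[12, 1], [0, 6]].
If T = a₁ ⊗ b₁ ⊗ c₁ + a₂ ⊗ b₂ ⊗ c₂ then each S_k = c₁[k]·a₁b₁ᵀ + c₂[k]·a₂b₂ᵀ. S₀ and S₁ are linearly independent, so a₁b₁ᵀ and a₂b₂ᵀ must span the same plane of matrices: they are the rank-1 matrices of the form x·S₀ + y·S₁.
det(x·S₀ + y·S₁) is 36·xy = 36·(y)(x), vanishing at (x:y) = (1:0) and (0:1).
M₁ = S₀ = [[6, -4], [0, 0]] = 2·[1, 0][3, -2]ᵀ and M₂ = S₁ = [[0, 9], [0, 6]] = 3·[3, 2][0, 1]ᵀ, so take a₁ = [1, 0], b₁ = [3, -2], a₂ = [3, 2], b₂ = [0, 1].
Each slice is an integer combination of E₁ = a₁b₁ᵀ and E₂ = a₂b₂ᵀ: S₀ = 2·E₁, S₁ = 3·E₂, S₂ = 4·E₁ + 3·E₂; reading off coefficients, c₁ = [2, 0, 4] and c₂ = [0, 3, 3].
Hence T = [1, 0] ⊗ [3, -2] ⊗ [2, 0, 4] + [3, 2] ⊗ [0, 1] ⊗ [0, 3, 3], so rank(T) ≤ 2.
These bounds meet, so rank(T) = 2.

2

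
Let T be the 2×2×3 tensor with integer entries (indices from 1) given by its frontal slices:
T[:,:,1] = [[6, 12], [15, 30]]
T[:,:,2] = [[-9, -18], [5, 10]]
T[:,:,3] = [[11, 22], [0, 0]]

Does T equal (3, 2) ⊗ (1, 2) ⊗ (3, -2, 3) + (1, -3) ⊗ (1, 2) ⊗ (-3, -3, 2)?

Reconstruct entrywise from the claimed factors. For example, T[1,2,1] = 12 and Σₗ aₗ[1]bₗ[2]cₗ[1] = (3)·(2)·(3) + (1)·(2)·(-3) = 12; checking all 12 entries, every one matches. The claim holds.

Yes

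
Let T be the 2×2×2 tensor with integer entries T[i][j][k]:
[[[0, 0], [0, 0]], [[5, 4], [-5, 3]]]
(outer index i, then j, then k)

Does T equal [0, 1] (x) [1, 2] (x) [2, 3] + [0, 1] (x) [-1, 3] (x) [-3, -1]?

Reconstruct entrywise from the claimed factors. For example, T[0,1,1] = 0 and Σₗ aₗ[0]bₗ[1]cₗ[1] = (0)·(2)·(3) + (0)·(3)·(-1) = 0; checking all 8 entries, every one matches. The claim holds.

Yes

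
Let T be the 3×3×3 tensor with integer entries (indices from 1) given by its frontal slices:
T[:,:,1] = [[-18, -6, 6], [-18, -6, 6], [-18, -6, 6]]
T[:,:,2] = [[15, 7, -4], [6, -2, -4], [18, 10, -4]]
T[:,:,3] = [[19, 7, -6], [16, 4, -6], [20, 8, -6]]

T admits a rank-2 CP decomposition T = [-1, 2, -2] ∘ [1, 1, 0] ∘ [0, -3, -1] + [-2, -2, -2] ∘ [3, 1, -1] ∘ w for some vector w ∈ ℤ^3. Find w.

w = [3, -2, -3]

Subtract the known terms from T to get the rank-1 residual R = [-2, -2, -2] ∘ [3, 1, -1] ∘ w, so R[i,j,k] = a[i]·b[j]·w[k]. Pick indices with nonzero a[1]·b[1] = (-2)·(3) = -6. Only the fibre through (1,1,·) is needed: R[1,1,:] = T[1,1,:] − Σₗ aₗ[1]bₗ[1]cₗ = [-18, 15, 19] − (-1)·(1)·[0, -3, -1] = [-18, 12, 18]. Then w[k] = R[1,1,k] / -6 for each k, giving w = [-18, 12, 18] / -6 = [3, -2, -3].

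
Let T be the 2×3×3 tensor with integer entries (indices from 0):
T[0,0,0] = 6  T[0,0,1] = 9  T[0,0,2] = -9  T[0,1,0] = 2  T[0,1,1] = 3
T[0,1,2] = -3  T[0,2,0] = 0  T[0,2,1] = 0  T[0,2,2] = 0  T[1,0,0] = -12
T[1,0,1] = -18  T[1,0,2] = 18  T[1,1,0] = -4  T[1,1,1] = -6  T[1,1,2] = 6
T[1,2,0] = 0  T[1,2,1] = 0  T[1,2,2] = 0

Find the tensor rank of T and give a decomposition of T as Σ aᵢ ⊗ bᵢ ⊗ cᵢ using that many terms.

rank(T) = 1

Lower bound: T ≠ 0 (e.g. T[0,0,0] = 6), so rank(T) ≥ 1.
Upper bound: if T = a ⊗ b ⊗ c then every fibre of T is a multiple of the corresponding factor, so read the factors off the fibres through the nonzero entry T[0,0,0] = 6.
The mode-1 fibre T[:,0,0] = [6, -12] gives a = [1, -2] (primitive direction); the mode-2 fibre T[0,:,0] = [6, 2, 0] gives b = [3, 1, 0]; then c[k] = T[0,0,k] / (a[0]·b[0]) = [6, 9, -9] / 3 = [2, 3, -3].
Expanding [1, -2] ⊗ [3, 1, 0] ⊗ [2, 3, -3] reproduces all 18 entries of T, so T = [1, -2] ⊗ [3, 1, 0] ⊗ [2, 3, -3] and rank(T) ≤ 1.
These bounds meet, so rank(T) = 1.
Check entry T[0,2,1] = 0: (1)·(0)·(3) = 0.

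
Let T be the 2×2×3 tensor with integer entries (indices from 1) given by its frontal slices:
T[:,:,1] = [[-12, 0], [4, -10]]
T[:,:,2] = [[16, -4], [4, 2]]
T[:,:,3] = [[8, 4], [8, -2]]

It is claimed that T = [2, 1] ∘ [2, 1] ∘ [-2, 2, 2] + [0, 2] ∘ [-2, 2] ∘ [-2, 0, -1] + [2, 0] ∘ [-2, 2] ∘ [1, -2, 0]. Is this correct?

Yes

Reconstruct entrywise from the claimed factors. For example, T[2,2,2] = 2 and Σₗ aₗ[2]bₗ[2]cₗ[2] = (1)·(1)·(2) + (2)·(2)·(0) + (0)·(2)·(-2) = 2; checking all 12 entries, every one matches. The claim holds.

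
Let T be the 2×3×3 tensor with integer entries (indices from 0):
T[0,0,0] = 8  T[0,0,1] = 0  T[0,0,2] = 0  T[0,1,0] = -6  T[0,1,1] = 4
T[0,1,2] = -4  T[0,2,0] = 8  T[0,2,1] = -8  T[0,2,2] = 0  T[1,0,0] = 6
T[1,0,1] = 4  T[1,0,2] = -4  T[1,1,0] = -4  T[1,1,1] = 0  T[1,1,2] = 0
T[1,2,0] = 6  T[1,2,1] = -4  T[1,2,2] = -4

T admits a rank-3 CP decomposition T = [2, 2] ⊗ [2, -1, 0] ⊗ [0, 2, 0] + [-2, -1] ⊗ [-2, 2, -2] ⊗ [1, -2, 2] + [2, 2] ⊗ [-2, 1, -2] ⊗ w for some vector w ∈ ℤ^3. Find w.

w = [-1, 0, 2]

Subtract the known terms from T to get the rank-1 residual R = [2, 2] ⊗ [-2, 1, -2] ⊗ w, so R[i,j,k] = a[i]·b[j]·w[k]. Pick indices with nonzero a[0]·b[0] = (2)·(-2) = -4. Only the fibre through (0,0,·) is needed: R[0,0,:] = T[0,0,:] − Σₗ aₗ[0]bₗ[0]cₗ = [8, 0, 0] − (2)·(2)·[0, 2, 0] − (-2)·(-2)·[1, -2, 2] = [4, 0, -8]. Then w[k] = R[0,0,k] / -4 for each k, giving w = [4, 0, -8] / -4 = [-1, 0, 2].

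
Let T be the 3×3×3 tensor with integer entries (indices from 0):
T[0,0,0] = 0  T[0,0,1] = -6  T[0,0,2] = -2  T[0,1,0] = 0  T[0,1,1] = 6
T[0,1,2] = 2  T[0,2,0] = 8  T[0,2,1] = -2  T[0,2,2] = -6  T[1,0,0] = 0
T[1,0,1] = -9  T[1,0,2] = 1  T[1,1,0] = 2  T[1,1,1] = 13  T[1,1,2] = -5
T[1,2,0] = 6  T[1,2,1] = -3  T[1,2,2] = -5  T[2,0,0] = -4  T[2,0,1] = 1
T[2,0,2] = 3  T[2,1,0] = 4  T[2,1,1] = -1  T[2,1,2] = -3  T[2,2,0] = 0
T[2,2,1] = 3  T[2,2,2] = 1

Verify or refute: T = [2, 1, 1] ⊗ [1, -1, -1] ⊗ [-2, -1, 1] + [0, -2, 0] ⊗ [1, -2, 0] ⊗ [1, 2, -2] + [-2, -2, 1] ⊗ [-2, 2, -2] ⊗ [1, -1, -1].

Yes

Reconstruct entrywise from the claimed factors. For example, T[2,2,1] = 3 and Σₗ aₗ[2]bₗ[2]cₗ[1] = (1)·(-1)·(-1) + (0)·(0)·(2) + (1)·(-2)·(-1) = 3; checking all 27 entries, every one matches. The claim holds.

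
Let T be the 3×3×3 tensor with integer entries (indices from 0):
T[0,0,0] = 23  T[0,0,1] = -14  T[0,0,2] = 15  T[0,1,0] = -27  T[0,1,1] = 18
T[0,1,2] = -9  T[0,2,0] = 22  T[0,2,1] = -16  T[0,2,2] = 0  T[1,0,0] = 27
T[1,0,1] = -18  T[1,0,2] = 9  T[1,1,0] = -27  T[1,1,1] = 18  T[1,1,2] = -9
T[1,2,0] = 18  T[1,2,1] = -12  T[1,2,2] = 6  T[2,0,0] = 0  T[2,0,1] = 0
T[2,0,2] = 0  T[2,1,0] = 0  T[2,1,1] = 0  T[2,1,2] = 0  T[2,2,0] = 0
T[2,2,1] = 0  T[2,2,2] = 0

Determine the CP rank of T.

2

Lower bound: the mode-3 unfolding of T (rows indexed by k, columns by (i,j) = (0,0), (0,1), (0,2), (1,0), (1,1), (1,2), (2,0), (2,1), (2,2)) is [[23, -27, 22, 27, -27, 18, 0, 0, 0], [-14, 18, -16, -18, 18, -12, 0, 0, 0], [15, -9, 0, 9, -9, 6, 0, 0, 0]].
There the 2×2 minor on rows k ∈ {0, 1}, columns (i,j) ∈ {(0,0), (0,1)} is det [[23, -27], [-14, 18]] = 36 ≠ 0, so this unfolding has rank ≥ 2; CP rank is at least every unfolding rank, so rank(T) ≥ 2. (This is only a lower bound: in general the CP rank may exceed every unfolding rank, so we still need to exhibit 2 rank-1 terms summing to T.)
Upper bound — finding two terms. Write S_k = T[:,:,k] for the frontal slices: S₀ = [[23, -27, 22], [27, -27, 18], [0, 0, 0]], S₁ = [[-14, 18, -16], [-18, 18, -12], [0, 0, 0]], S₂ = [[15, -9, 0], [9, -9, 6], [0, 0, 0]].
If T = a₁ ⊗ b₁ ⊗ c₁ + a₂ ⊗ b₂ ⊗ c₂ then each S_k = c₁[k]·a₁b₁ᵀ + c₂[k]·a₂b₂ᵀ. S₀ and S₁ are linearly independent, so a₁b₁ᵀ and a₂b₂ᵀ must span the same plane of matrices: they are the rank-1 matrices of the form x·S₀ + y·S₁.
The 2×2 minor of x·S₀ + y·S₁ on rows {0,1}, columns {0,1} is 108·x² − 180·xy + 72·y² = 36·(3·x − 2·y)(x − y), vanishing at (x:y) = (2:3) and (1:1).
M₁ = 2·S₀ + 3·S₁ = [[4, 0, -4], [0, 0, 0], [0, 0, 0]] = 4·[1, 0, 0][1, 0, -1]ᵀ and M₂ = S₀ + S₁ = [[9, -9, 6], [9, -9, 6], [0, 0, 0]] = 3·[1, 1, 0][3, -3, 2]ᵀ, so take a₁ = [1, 0, 0], b₁ = [1, 0, -1], a₂ = [1, 1, 0], b₂ = [3, -3, 2].
Each slice is an integer combination of E₁ = a₁b₁ᵀ and E₂ = a₂b₂ᵀ: S₀ = −4·E₁ + 9·E₂, S₁ = 4·E₁ − 6·E₂, S₂ = 6·E₁ + 3·E₂; reading off coefficients, c₁ = [-4, 4, 6] and c₂ = [9, -6, 3].
Hence T = [1, 0, 0] ⊗ [1, 0, -1] ⊗ [-4, 4, 6] + [1, 1, 0] ⊗ [3, -3, 2] ⊗ [9, -6, 3], so rank(T) ≤ 2.
These bounds meet, so rank(T) = 2.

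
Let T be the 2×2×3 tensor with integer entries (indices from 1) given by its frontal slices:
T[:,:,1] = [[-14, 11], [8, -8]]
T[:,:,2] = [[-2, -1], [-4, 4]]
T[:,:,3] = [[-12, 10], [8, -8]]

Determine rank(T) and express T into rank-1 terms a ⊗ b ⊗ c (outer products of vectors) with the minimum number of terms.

rank(T) = 2

Lower bound: in the mode-2 unfolding of T (rows indexed by j, columns by (i,k)) the 2×2 minor on rows j ∈ {1, 2}, columns (i,k) ∈ {(1,1), (1,2)} is det [[-14, -2], [11, -1]] = 36 ≠ 0, so that unfolding has rank ≥ 2 and hence rank(T) ≥ 2 (CP rank is at least every unfolding rank, though it can be larger).
Upper bound: with S_k = T[:,:,k], the two rank-1 terms a₁b₁ᵀ, a₂b₂ᵀ are the rank-1 members of the pencil x·S₁ + y·S₂.
det(x·S₁ + y·S₂) is 24·x² + 12·xy − 12·y² = 12·(2·x − y)(x + y), vanishing at (x:y) = (1:2) and (1:-1).
M₁ = S₁ + 2·S₂ = [[-18, 9], [0, 0]] = (-9)·[1, 0][2, -1]ᵀ and M₂ = S₁ − S₂ = [[-12, 12], [12, -12]] = (-12)·[1, -1][1, -1]ᵀ, so take a₁ = [1, 0], b₁ = [2, -1], a₂ = [1, -1], b₂ = [1, -1].
Each slice is an integer combination of E₁ = a₁b₁ᵀ and E₂ = a₂b₂ᵀ: S₁ = −3·E₁ − 8·E₂, S₂ = −3·E₁ + 4·E₂, S₃ = −2·E₁ − 8·E₂; reading off coefficients, c₁ = [-3, -3, -2] and c₂ = [-8, 4, -8].
Hence T = [1, 0] ⊗ [2, -1] ⊗ [-3, -3, -2] + [1, -1] ⊗ [1, -1] ⊗ [-8, 4, -8], so rank(T) ≤ 2.
These bounds meet, so rank(T) = 2.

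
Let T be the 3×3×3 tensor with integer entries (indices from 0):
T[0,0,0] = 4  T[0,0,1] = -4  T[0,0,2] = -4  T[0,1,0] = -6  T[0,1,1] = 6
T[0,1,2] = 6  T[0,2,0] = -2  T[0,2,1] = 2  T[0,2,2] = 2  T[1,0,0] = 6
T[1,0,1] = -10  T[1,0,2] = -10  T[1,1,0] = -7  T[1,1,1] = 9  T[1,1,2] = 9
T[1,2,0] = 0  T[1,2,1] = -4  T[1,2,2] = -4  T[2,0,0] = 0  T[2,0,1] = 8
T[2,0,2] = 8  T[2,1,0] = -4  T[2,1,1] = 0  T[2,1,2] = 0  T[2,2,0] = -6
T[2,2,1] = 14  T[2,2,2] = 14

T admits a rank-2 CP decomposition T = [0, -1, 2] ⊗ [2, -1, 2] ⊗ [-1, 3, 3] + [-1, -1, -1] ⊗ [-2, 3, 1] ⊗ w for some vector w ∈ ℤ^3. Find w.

Subtract the known terms from T to get the rank-1 residual R = [-1, -1, -1] ⊗ [-2, 3, 1] ⊗ w, so R[i,j,k] = a[i]·b[j]·w[k]. Pick indices with nonzero a[0]·b[0] = (-1)·(-2) = 2. Only the fibre through (0,0,·) is needed: R[0,0,:] = T[0,0,:] − Σₗ aₗ[0]bₗ[0]cₗ = [4, -4, -4] − (0)·(2)·[-1, 3, 3] = [4, -4, -4]. Then w[k] = R[0,0,k] / 2 for each k, giving w = [4, -4, -4] / 2 = [2, -2, -2].

w = [2, -2, -2]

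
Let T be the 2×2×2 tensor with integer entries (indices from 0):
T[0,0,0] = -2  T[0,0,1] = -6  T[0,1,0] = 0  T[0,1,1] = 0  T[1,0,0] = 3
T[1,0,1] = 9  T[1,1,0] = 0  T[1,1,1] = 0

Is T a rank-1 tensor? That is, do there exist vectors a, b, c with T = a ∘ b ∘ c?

Yes

If T = a ∘ b ∘ c then every fibre of T is a multiple of the corresponding factor, so read the factors off the fibres through the nonzero entry T[0,0,0] = -2.
The mode-1 fibre T[:,0,0] = [-2, 3] gives a = (2, -3) (primitive direction); the mode-2 fibre T[0,:,0] = [-2, 0] gives b = (1, 0); then c[k] = T[0,0,k] / (a[0]·b[0]) = [-2, -6] / 2 = (-1, -3).
Expanding (2, -3) ∘ (1, 0) ∘ (-1, -3) reproduces all 8 entries of T, so T = (2, -3) ∘ (1, 0) ∘ (-1, -3) and rank(T) ≤ 1.
Equivalently every frontal slice T[:,:,k] is c[k] times the rank-1 matrix (2, -3) ∘ (1, 0). So T has rank 1 (it is nonzero).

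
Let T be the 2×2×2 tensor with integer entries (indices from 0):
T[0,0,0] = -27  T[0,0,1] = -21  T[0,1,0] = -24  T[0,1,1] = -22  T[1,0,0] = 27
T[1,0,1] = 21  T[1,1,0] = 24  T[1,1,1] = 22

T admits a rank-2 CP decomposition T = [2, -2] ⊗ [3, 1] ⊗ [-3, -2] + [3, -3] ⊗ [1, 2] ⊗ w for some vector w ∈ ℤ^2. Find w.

Subtract the known terms from T to get the rank-1 residual R = [3, -3] ⊗ [1, 2] ⊗ w, so R[i,j,k] = a[i]·b[j]·w[k]. Pick indices with nonzero a[0]·b[0] = (3)·(1) = 3. Only the fibre through (0,0,·) is needed: R[0,0,:] = T[0,0,:] − Σₗ aₗ[0]bₗ[0]cₗ = [-27, -21] − (2)·(3)·[-3, -2] = [-9, -9]. Then w[k] = R[0,0,k] / 3 for each k, giving w = [-9, -9] / 3 = [-3, -3].

w = [-3, -3]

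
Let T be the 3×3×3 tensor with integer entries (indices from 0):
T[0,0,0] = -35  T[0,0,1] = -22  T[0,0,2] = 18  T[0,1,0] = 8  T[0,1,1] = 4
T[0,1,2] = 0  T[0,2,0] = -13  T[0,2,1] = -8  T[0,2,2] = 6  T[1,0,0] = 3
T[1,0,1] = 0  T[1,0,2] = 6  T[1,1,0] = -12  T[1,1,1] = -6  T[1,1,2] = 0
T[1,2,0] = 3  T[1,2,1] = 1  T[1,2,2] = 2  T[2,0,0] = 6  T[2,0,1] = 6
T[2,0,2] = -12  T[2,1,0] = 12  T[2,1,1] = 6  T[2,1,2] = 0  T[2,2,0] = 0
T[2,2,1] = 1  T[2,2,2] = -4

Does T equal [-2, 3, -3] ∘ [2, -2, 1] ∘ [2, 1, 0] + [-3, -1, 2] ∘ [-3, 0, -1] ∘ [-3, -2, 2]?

Yes

Reconstruct entrywise from the claimed factors. For example, T[1,2,2] = 2 and Σₗ aₗ[1]bₗ[2]cₗ[2] = (3)·(1)·(0) + (-1)·(-1)·(2) = 2; checking all 27 entries, every one matches. The claim holds.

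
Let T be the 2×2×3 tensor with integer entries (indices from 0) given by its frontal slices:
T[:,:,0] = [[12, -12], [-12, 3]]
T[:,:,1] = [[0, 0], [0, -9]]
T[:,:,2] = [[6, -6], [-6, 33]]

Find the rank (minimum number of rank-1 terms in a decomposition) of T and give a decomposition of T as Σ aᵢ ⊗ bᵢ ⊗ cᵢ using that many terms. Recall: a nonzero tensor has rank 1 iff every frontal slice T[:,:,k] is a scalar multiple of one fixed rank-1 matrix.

Lower bound: the mode-1 unfolding of T (rows indexed by i, columns by (j,k) = (0,0), (0,1), (0,2), (1,0), (1,1), (1,2)) is [[12, 0, 6, -12, 0, -6], [-12, 0, -6, 3, -9, 33]].
There the 2×2 minor on rows i ∈ {0, 1}, columns (j,k) ∈ {(0,0), (1,0)} is det [[12, -12], [-12, 3]] = -108 ≠ 0, so this unfolding has rank ≥ 2; CP rank is at least every unfolding rank, so rank(T) ≥ 2. (Unfolding ranks only ever bound the CP rank from below — rank(T) can be strictly larger than all of them — so the matching upper bound has to come from an explicit 2-term decomposition.)
Upper bound — finding two terms. Write S_k = T[:,:,k] for the frontal slices: S₀ = [[12, -12], [-12, 3]], S₁ = [[0, 0], [0, -9]], S₂ = [[6, -6], [-6, 33]].
If T = a₁ ⊗ b₁ ⊗ c₁ + a₂ ⊗ b₂ ⊗ c₂ then each S_k = c₁[k]·a₁b₁ᵀ + c₂[k]·a₂b₂ᵀ. S₀ and S₁ are linearly independent, so a₁b₁ᵀ and a₂b₂ᵀ must span the same plane of matrices: they are the rank-1 matrices of the form x·S₀ + y·S₁.
det(x·S₀ + y·S₁) is −108·x² − 108·xy = (-108)·(x + y)(x), vanishing at (x:y) = (1:-1) and (0:1).
M₁ = S₀ − S₁ = [[12, -12], [-12, 12]] = 12·[1, -1][1, -1]ᵀ and M₂ = S₁ = [[0, 0], [0, -9]] = (-9)·[0, 1][0, 1]ᵀ, so take a₁ = [1, -1], b₁ = [1, -1], a₂ = [0, 1], b₂ = [0, 1].
Each slice is an integer combination of E₁ = a₁b₁ᵀ and E₂ = a₂b₂ᵀ: S₀ = 12·E₁ − 9·E₂, S₁ = −9·E₂, S₂ = 6·E₁ + 27·E₂; reading off coefficients, c₁ = [12, 0, 6] and c₂ = [-9, -9, 27].
Hence T = [1, -1] ⊗ [1, -1] ⊗ [12, 0, 6] + [0, 1] ⊗ [0, 1] ⊗ [-9, -9, 27], so rank(T) ≤ 2.
These bounds meet, so rank(T) = 2.
Check entry T[1,0,1] = 0: (-1)·(1)·(0) + (1)·(0)·(-9) = 0.

rank(T) = 2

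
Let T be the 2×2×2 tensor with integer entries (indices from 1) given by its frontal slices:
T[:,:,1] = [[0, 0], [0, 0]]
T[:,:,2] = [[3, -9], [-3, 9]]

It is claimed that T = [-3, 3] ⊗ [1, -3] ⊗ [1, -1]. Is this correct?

No

Reconstruct entry (1,1,1) from the claimed factors: Σₗ aₗ[1]bₗ[1]cₗ[1] = (-3)·(1)·(1) = -3, but T[1,1,1] = 0. The claim is false.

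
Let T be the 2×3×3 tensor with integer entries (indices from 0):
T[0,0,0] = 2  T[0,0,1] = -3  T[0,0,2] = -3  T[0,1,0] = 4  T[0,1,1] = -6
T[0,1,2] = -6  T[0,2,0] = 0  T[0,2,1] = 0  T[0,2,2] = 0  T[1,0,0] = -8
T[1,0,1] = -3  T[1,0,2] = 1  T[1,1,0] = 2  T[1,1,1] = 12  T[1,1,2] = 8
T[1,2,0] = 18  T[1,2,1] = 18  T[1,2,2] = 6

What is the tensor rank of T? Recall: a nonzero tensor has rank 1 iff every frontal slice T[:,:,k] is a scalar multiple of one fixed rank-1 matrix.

2

Lower bound: the mode-2 unfolding of T (rows indexed by j, columns by (i,k) = (0,0), (0,1), (0,2), (1,0), (1,1), (1,2)) is [[2, -3, -3, -8, -3, 1], [4, -6, -6, 2, 12, 8], [0, 0, 0, 18, 18, 6]].
There the 2×2 minor on rows j ∈ {0, 1}, columns (i,k) ∈ {(0,0), (1,0)} is det [[2, -8], [4, 2]] = 36 ≠ 0, so this unfolding has rank ≥ 2; CP rank is at least every unfolding rank, so rank(T) ≥ 2. (Flattening ranks never certify an upper bound on CP rank; for that we must actually write T with 2 rank-1 terms.)
Upper bound — finding two terms. Write S_k = T[:,:,k] for the frontal slices: S₀ = [[2, 4, 0], [-8, 2, 18]], S₁ = [[-3, -6, 0], [-3, 12, 18]], S₂ = [[-3, -6, 0], [1, 8, 6]].
If T = a₁ ∘ b₁ ∘ c₁ + a₂ ∘ b₂ ∘ c₂ then each S_k = c₁[k]·a₁b₁ᵀ + c₂[k]·a₂b₂ᵀ. S₀ and S₁ are linearly independent, so a₁b₁ᵀ and a₂b₂ᵀ must span the same plane of matrices: they are the rank-1 matrices of the form x·S₀ + y·S₁.
The 2×2 minor of x·S₀ + y·S₁ on rows {0,1}, columns {0,1} is 36·x² − 18·xy − 54·y² = 18·(2·x − 3·y)(x + y), vanishing at (x:y) = (3:2) and (1:-1).
M₁ = 3·S₀ + 2·S₁ = [[0, 0, 0], [-30, 30, 90]] = (-30)·[0, 1][1, -1, -3]ᵀ and M₂ = S₀ − S₁ = [[5, 10, 0], [-5, -10, 0]] = 5·[1, -1][1, 2, 0]ᵀ, so take a₁ = [0, 1], b₁ = [1, -1, -3], a₂ = [1, -1], b₂ = [1, 2, 0].
Each slice is an integer combination of E₁ = a₁b₁ᵀ and E₂ = a₂b₂ᵀ: S₀ = −6·E₁ + 2·E₂, S₁ = −6·E₁ − 3·E₂, S₂ = −2·E₁ − 3·E₂; reading off coefficients, c₁ = [-6, -6, -2] and c₂ = [2, -3, -3].
Hence T = [0, 1] ∘ [1, -1, -3] ∘ [-6, -6, -2] + [1, -1] ∘ [1, 2, 0] ∘ [2, -3, -3], so rank(T) ≤ 2.
These bounds meet, so rank(T) = 2.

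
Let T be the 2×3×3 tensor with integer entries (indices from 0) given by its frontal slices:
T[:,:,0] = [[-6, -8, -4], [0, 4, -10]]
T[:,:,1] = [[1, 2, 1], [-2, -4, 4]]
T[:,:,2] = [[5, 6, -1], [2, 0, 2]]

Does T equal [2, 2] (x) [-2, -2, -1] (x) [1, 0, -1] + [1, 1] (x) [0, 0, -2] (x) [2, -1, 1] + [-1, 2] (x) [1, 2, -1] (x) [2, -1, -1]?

Reconstruct entrywise from the claimed factors. For example, T[1,2,2] = 2 and Σₗ aₗ[1]bₗ[2]cₗ[2] = (2)·(-1)·(-1) + (1)·(-2)·(1) + (2)·(-1)·(-1) = 2; checking all 18 entries, every one matches. The claim holds.

Yes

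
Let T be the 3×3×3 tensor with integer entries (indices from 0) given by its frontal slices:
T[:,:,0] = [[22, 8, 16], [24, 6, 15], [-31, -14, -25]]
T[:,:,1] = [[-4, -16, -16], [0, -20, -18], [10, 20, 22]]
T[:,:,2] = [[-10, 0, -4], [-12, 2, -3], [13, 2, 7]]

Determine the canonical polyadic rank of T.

2

Lower bound: the mode-2 unfolding of T (rows indexed by j, columns by (i,k) = (0,0), (0,1), (0,2), (1,0), (1,1), (1,2), (2,0), (2,1), (2,2)) is [[22, -4, -10, 24, 0, -12, -31, 10, 13], [8, -16, 0, 6, -20, 2, -14, 20, 2], [16, -16, -4, 15, -18, -3, -25, 22, 7]].
There the 2×2 minor on rows j ∈ {0, 1}, columns (i,k) ∈ {(0,0), (0,1)} is det [[22, -4], [8, -16]] = -320 ≠ 0, so this unfolding has rank ≥ 2; CP rank is at least every unfolding rank, so rank(T) ≥ 2. (Unfolding ranks only ever bound the CP rank from below — rank(T) can be strictly larger than all of them — so the matching upper bound has to come from an explicit 2-term decomposition.)
Upper bound — finding two terms. Write S_k = T[:,:,k] for the frontal slices: S₀ = [[22, 8, 16], [24, 6, 15], [-31, -14, -25]], S₁ = [[-4, -16, -16], [0, -20, -18], [10, 20, 22]], S₂ = [[-10, 0, -4], [-12, 2, -3], [13, 2, 7]].
If T = a₁ ⊗ b₁ ⊗ c₁ + a₂ ⊗ b₂ ⊗ c₂ then each S_k = c₁[k]·a₁b₁ᵀ + c₂[k]·a₂b₂ᵀ. S₀ and S₁ are linearly independent, so a₁b₁ᵀ and a₂b₂ᵀ must span the same plane of matrices: they are the rank-1 matrices of the form x·S₀ + y·S₁.
The 2×2 minor of x·S₀ + y·S₁ on rows {0,1}, columns {0,1} is −60·x² − 80·xy + 80·y² = (-20)·(3·x − 2·y)(x + 2·y), vanishing at (x:y) = (2:3) and (2:-1).
M₁ = 2·S₀ + 3·S₁ = [[32, -32, -16], [48, -48, -24], [-32, 32, 16]] = 8·(2, 3, -2)(2, -2, -1)ᵀ and M₂ = 2·S₀ − S₁ = [[48, 32, 48], [48, 32, 48], [-72, -48, -72]] = 8·(2, 2, -3)(3, 2, 3)ᵀ, so take a₁ = (2, 3, -2), b₁ = (2, -2, -1), a₂ = (2, 2, -3), b₂ = (3, 2, 3).
Each slice is an integer combination of E₁ = a₁b₁ᵀ and E₂ = a₂b₂ᵀ: S₀ = E₁ + 3·E₂, S₁ = 2·E₁ − 2·E₂, S₂ = −E₁ − E₂; reading off coefficients, c₁ = (1, 2, -1) and c₂ = (3, -2, -1).
Hence T = (2, 3, -2) ⊗ (2, -2, -1) ⊗ (1, 2, -1) + (2, 2, -3) ⊗ (3, 2, 3) ⊗ (3, -2, -1), so rank(T) ≤ 2.
These bounds meet, so rank(T) = 2.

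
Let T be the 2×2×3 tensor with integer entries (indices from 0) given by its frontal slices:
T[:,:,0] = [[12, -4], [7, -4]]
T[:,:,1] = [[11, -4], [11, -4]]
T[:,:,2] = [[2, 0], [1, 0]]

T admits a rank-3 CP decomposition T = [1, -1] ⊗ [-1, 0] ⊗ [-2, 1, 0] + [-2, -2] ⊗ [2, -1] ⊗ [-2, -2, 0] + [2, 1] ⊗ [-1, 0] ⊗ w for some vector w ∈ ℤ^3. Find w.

w = [-1, -2, -1]

Subtract the known terms from T to get the rank-1 residual R = [2, 1] ⊗ [-1, 0] ⊗ w, so R[i,j,k] = a[i]·b[j]·w[k]. Pick indices with nonzero a[0]·b[0] = (2)·(-1) = -2. Only the fibre through (0,0,·) is needed: R[0,0,:] = T[0,0,:] − Σₗ aₗ[0]bₗ[0]cₗ = [12, 11, 2] − (1)·(-1)·[-2, 1, 0] − (-2)·(2)·[-2, -2, 0] = [2, 4, 2]. Then w[k] = R[0,0,k] / -2 for each k, giving w = [2, 4, 2] / -2 = [-1, -2, -1].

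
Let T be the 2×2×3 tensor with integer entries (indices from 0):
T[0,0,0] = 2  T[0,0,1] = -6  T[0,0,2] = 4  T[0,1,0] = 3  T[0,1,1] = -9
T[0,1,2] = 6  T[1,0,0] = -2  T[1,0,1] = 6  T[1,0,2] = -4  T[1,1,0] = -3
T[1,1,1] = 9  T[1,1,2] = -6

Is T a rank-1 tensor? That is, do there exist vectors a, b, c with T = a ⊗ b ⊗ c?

If T = a ⊗ b ⊗ c then every fibre of T is a multiple of the corresponding factor, so read the factors off the fibres through the nonzero entry T[0,0,0] = 2.
The mode-1 fibre T[:,0,0] = [2, -2] gives a = [1, -1] (primitive direction); the mode-2 fibre T[0,:,0] = [2, 3] gives b = [2, 3]; then c[k] = T[0,0,k] / (a[0]·b[0]) = [2, -6, 4] / 2 = [1, -3, 2].
Expanding [1, -1] ⊗ [2, 3] ⊗ [1, -3, 2] reproduces all 12 entries of T, so T = [1, -1] ⊗ [2, 3] ⊗ [1, -3, 2] and rank(T) ≤ 1.
Equivalently every frontal slice T[:,:,k] is c[k] times the rank-1 matrix [1, -1] ⊗ [2, 3]. So T has rank 1 (it is nonzero).

Yes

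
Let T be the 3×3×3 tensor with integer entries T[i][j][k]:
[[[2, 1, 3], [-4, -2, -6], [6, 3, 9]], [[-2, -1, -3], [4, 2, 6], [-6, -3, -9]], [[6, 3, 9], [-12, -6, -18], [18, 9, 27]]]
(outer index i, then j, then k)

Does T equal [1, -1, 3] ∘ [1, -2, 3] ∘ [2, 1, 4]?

Reconstruct entry (0,0,2) from the claimed factors: Σₗ aₗ[0]bₗ[0]cₗ[2] = (1)·(1)·(4) = 4, but T[0,0,2] = 3. The claim is false.

No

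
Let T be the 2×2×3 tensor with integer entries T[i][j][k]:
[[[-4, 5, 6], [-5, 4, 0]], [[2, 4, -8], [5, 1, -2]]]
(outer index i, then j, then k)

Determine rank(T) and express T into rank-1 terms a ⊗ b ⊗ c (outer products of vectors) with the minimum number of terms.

Lower bound: the mode-3 unfolding of T (rows indexed by k, columns by (i,j) = (0,0), (0,1), (1,0), (1,1)) is [[-4, -5, 2, 5], [5, 4, 4, 1], [6, 0, -8, -2]].
There the 3×3 minor on rows k ∈ {0, 1, 2}, columns (i,j) ∈ {(0,0), (0,1), (1,0)} is det [[-4, -5, 2], [5, 4, 4], [6, 0, -8]] = -240 ≠ 0, so this unfolding has rank ≥ 3; CP rank is at least every unfolding rank, so rank(T) ≥ 3. (Flattening ranks never certify an upper bound on CP rank; for that we must actually write T with 3 rank-1 terms.)
Upper bound: T is a sum of 3 rank-1 terms, T = (1, -2) ⊗ (1, 1) ⊗ (-2, -1, 2) + (1, -1) ⊗ (2, -1) ⊗ (1, -1, 2) + (1, 0) ⊗ (2, 1) ⊗ (-2, 4, 0) (one valid choice — decompositions are not unique — normalised so each a, b is primitive with positive first nonzero entry; check it by expanding all entries), so rank(T) ≤ 3.
These bounds meet, so rank(T) = 3.

rank(T) = 3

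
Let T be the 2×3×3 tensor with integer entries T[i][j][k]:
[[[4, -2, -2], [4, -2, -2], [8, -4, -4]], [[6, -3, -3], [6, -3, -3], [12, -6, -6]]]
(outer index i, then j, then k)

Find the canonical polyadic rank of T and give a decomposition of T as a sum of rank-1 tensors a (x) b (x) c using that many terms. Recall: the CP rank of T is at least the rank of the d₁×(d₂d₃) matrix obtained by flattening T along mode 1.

Lower bound: T ≠ 0 (e.g. T[0,0,0] = 4), so rank(T) ≥ 1.
Upper bound: if T = a (x) b (x) c then every fibre of T is a multiple of the corresponding factor, so read the factors off the fibres through the nonzero entry T[0,0,0] = 4.
The mode-1 fibre T[:,0,0] = [4, 6] gives a = [2, 3] (primitive direction); the mode-2 fibre T[0,:,0] = [4, 4, 8] gives b = [1, 1, 2]; then c[k] = T[0,0,k] / (a[0]·b[0]) = [4, -2, -2] / 2 = [2, -1, -1].
Expanding [2, 3] (x) [1, 1, 2] (x) [2, -1, -1] reproduces all 18 entries of T, so T = [2, 3] (x) [1, 1, 2] (x) [2, -1, -1] and rank(T) ≤ 1.
These bounds meet, so rank(T) = 1.

rank(T) = 1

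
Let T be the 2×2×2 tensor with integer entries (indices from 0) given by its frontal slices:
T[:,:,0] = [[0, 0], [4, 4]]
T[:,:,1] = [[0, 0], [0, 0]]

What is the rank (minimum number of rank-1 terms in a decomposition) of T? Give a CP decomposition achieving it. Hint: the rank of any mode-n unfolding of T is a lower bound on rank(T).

Lower bound: T ≠ 0 (e.g. T[1,0,0] = 4), so rank(T) ≥ 1.
Upper bound: if T = a ⊗ b ⊗ c then every fibre of T is a multiple of the corresponding factor, so read the factors off the fibres through the nonzero entry T[1,0,0] = 4.
The mode-1 fibre T[:,0,0] = [0, 4] gives a = [0, 1] (primitive direction); the mode-2 fibre T[1,:,0] = [4, 4] gives b = [1, 1]; then c[k] = T[1,0,k] / (a[1]·b[0]) = [4, 0] / 1 = [4, 0].
Expanding [0, 1] ⊗ [1, 1] ⊗ [4, 0] reproduces all 8 entries of T, so T = [0, 1] ⊗ [1, 1] ⊗ [4, 0] and rank(T) ≤ 1.
These bounds meet, so rank(T) = 1.

rank(T) = 1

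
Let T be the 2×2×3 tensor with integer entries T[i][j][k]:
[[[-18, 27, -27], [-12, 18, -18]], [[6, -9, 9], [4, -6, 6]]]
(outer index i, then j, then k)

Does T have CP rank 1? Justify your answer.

Yes

The mode-1 fibre T[:,0,0] = [-18, 6] gives a = [3, -1] (primitive direction); the mode-2 fibre T[0,:,0] = [-18, -12] gives b = [3, 2]; then c[k] = T[0,0,k] / (a[0]·b[0]) = [-18, 27, -27] / 9 = [-2, 3, -3].
Expanding [3, -1] (x) [3, 2] (x) [-2, 3, -3] reproduces all 12 entries of T, so T = [3, -1] (x) [3, 2] (x) [-2, 3, -3] and rank(T) ≤ 1.
Equivalently every frontal slice T[:,:,k] is c[k] times the rank-1 matrix [3, -1] (x) [3, 2]. So T has rank 1 (it is nonzero).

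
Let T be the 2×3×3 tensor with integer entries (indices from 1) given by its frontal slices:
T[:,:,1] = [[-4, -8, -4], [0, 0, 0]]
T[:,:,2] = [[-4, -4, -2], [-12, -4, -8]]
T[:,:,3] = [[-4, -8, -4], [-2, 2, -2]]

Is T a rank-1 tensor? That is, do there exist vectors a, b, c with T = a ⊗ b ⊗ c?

The mode-2 unfolding of T (rows indexed by j, columns by (i,k) = (1,1), (1,2), (1,3), (2,1), (2,2), (2,3)) is [[-4, -4, -4, 0, -12, -2], [-8, -4, -8, 0, -4, 2], [-4, -2, -4, 0, -8, -2]].
There the 3×3 minor on rows j ∈ {1, 2, 3}, columns (i,k) ∈ {(1,1), (1,2), (2,2)} is det [[-4, -4, -12], [-8, -4, -4], [-4, -2, -8]] = 96 ≠ 0, so this unfolding has rank ≥ 3; CP rank is at least every unfolding rank, so rank(T) ≥ 3.
In particular rank(T) ≥ 3 > 1, so T is not rank-1.

No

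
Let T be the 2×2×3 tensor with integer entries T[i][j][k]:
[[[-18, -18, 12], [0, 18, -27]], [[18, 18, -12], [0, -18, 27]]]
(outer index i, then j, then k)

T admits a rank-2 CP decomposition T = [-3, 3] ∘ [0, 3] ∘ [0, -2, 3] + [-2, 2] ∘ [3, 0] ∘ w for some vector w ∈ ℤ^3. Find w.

Subtract the known terms from T to get the rank-1 residual R = [-2, 2] ∘ [3, 0] ∘ w, so R[i,j,k] = a[i]·b[j]·w[k]. Pick indices with nonzero a[0]·b[0] = (-2)·(3) = -6. Only the fibre through (0,0,·) is needed: R[0,0,:] = T[0,0,:] − Σₗ aₗ[0]bₗ[0]cₗ = [-18, -18, 12] − (-3)·(0)·[0, -2, 3] = [-18, -18, 12]. Then w[k] = R[0,0,k] / -6 for each k, giving w = [-18, -18, 12] / -6 = [3, 3, -2].

w = [3, 3, -2]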